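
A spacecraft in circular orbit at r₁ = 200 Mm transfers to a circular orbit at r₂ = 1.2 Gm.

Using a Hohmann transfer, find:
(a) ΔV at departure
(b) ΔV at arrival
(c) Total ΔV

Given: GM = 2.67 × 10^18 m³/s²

Convert to SI: r₁ = 200 Mm = 2e+08 m; r₂ = 1.2 Gm = 1.2e+09 m.
Transfer semi-major axis: a_t = (r₁ + r₂)/2 = (2e+08 + 1.2e+09)/2 = 7e+08 m.
Circular speeds: v₁ = √(GM/r₁) = 115542 m/s, v₂ = √(GM/r₂) = 47169.9 m/s.
Transfer speeds (vis-viva v² = GM(2/r − 1/a_t)): v₁ᵗ = 151280 m/s, v₂ᵗ = 25213.4 m/s.
(a) ΔV₁ = |v₁ᵗ − v₁| ≈ 3.574e+04 m/s = 35.74 km/s.
(b) ΔV₂ = |v₂ − v₂ᵗ| ≈ 2.196e+04 m/s = 21.96 km/s.
(c) ΔV_total = ΔV₁ + ΔV₂ ≈ 5.769e+04 m/s = 57.69 km/s.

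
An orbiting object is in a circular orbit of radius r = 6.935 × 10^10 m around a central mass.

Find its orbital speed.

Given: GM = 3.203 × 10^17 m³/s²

For a circular orbit, gravity supplies the centripetal force, so v = √(GM / r).
v = √(3.203e+17 / 6.935e+10) m/s ≈ 2149 m/s = 2.149 km/s.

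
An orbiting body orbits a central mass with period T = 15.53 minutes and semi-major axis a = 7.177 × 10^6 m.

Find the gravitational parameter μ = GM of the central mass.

Convert to SI: T = 15.53 minutes = 931.8 s.
GM = 4π² · a³ / T².
GM = 4π² · (7.177e+06)³ / (931.8)² m³/s² ≈ 1.681e+16 m³/s² = 1.681 × 10^16 m³/s².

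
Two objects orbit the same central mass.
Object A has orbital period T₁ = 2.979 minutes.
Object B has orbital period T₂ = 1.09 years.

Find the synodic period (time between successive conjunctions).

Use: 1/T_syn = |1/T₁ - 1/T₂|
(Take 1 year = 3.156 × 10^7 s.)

Convert to SI: T₁ = 2.979 minutes = 178.74 s; T₂ = 1.09 years = 3.44004e+07 s.
T_syn = |T₁ · T₂ / (T₁ − T₂)|.
T_syn = |178.74 · 3.44004e+07 / (178.74 − 3.44004e+07)| s ≈ 178.7 s = 2.979 minutes.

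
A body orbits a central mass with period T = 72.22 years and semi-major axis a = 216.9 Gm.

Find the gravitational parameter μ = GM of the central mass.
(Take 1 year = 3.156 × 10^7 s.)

Convert to SI: T = 72.22 years = 2.27926e+09 s; a = 216.9 Gm = 2.169e+11 m.
GM = 4π² · a³ / T².
GM = 4π² · (2.169e+11)³ / (2.27926e+09)² m³/s² ≈ 7.754e+16 m³/s² = 7.754 × 10^16 m³/s².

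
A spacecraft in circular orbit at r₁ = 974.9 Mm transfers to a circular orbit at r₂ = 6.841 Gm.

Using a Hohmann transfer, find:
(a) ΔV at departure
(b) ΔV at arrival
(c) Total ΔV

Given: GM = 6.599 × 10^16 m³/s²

Convert to SI: r₁ = 974.9 Mm = 9.749e+08 m; r₂ = 6.841 Gm = 6.841e+09 m.
Transfer semi-major axis: a_t = (r₁ + r₂)/2 = (9.749e+08 + 6.841e+09)/2 = 3.90795e+09 m.
Circular speeds: v₁ = √(GM/r₁) = 8227.33 m/s, v₂ = √(GM/r₂) = 3105.84 m/s.
Transfer speeds (vis-viva v² = GM(2/r − 1/a_t)): v₁ᵗ = 10885.4 m/s, v₂ᵗ = 1551.26 m/s.
(a) ΔV₁ = |v₁ᵗ − v₁| ≈ 2658 m/s = 2.658 km/s.
(b) ΔV₂ = |v₂ − v₂ᵗ| ≈ 1555 m/s = 1.555 km/s.
(c) ΔV_total = ΔV₁ + ΔV₂ ≈ 4213 m/s = 4.213 km/s.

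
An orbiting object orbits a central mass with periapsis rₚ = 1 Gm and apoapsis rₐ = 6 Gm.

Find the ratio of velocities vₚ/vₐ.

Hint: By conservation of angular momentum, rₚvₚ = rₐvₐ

Convert to SI: rₚ = 1 Gm = 1e+09 m; rₐ = 6 Gm = 6e+09 m.
Conservation of angular momentum gives rₚvₚ = rₐvₐ, so vₚ/vₐ = rₐ/rₚ.
vₚ/vₐ = 6e+09 / 1e+09 ≈ 6.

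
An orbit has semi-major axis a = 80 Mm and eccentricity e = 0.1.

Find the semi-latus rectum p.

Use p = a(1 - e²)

Convert to SI: a = 80 Mm = 8e+07 m.
p = a (1 − e²).
p = 8e+07 · (1 − (0.1)²) = 8e+07 · 0.99 ≈ 7.92e+07 m = 79.2 Mm.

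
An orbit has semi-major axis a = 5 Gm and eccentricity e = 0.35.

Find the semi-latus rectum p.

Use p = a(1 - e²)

Convert to SI: a = 5 Gm = 5e+09 m.
p = a (1 − e²).
p = 5e+09 · (1 − (0.35)²) = 5e+09 · 0.8775 ≈ 4.388e+09 m = 4.388 Gm.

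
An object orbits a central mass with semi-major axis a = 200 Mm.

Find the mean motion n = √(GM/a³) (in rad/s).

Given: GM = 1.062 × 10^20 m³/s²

Convert to SI: a = 200 Mm = 2e+08 m.
n = √(GM / a³).
n = √(1.062e+20 / (2e+08)³) rad/s ≈ 0.003643 rad/s.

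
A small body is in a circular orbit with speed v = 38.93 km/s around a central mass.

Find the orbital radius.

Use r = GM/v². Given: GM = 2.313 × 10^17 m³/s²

Convert to SI: v = 38.93 km/s = 38930 m/s.
For a circular orbit, v² = GM / r, so r = GM / v².
r = 2.313e+17 / (38930)² m ≈ 1.526e+08 m = 152.6 Mm.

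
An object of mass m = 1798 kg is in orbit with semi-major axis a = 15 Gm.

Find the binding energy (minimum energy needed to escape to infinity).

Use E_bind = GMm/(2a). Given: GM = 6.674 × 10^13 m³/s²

Convert to SI: a = 15 Gm = 1.5e+10 m.
Total orbital energy is E = −GMm/(2a); binding energy is E_bind = −E = GMm/(2a).
E_bind = 6.674e+13 · 1798 / (2 · 1.5e+10) J ≈ 4e+06 J = 4 MJ.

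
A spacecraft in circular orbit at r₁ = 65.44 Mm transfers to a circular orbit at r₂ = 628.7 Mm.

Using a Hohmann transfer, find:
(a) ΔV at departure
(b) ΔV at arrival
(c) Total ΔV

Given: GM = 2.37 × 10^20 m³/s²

Convert to SI: r₁ = 65.44 Mm = 6.544e+07 m; r₂ = 628.7 Mm = 6.287e+08 m.
Transfer semi-major axis: a_t = (r₁ + r₂)/2 = (6.544e+07 + 6.287e+08)/2 = 3.4707e+08 m.
Circular speeds: v₁ = √(GM/r₁) = 1.90306e+06 m/s, v₂ = √(GM/r₂) = 613977 m/s.
Transfer speeds (vis-viva v² = GM(2/r − 1/a_t)): v₁ᵗ = 2.56133e+06 m/s, v₂ᵗ = 266603 m/s.
(a) ΔV₁ = |v₁ᵗ − v₁| ≈ 6.583e+05 m/s = 658.3 km/s.
(b) ΔV₂ = |v₂ − v₂ᵗ| ≈ 3.474e+05 m/s = 347.4 km/s.
(c) ΔV_total = ΔV₁ + ΔV₂ ≈ 1.006e+06 m/s = 1006 km/s.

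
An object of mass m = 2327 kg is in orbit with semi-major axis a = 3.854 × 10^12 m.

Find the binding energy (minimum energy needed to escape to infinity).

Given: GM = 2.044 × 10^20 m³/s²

Total orbital energy is E = −GMm/(2a); binding energy is E_bind = −E = GMm/(2a).
E_bind = 2.044e+20 · 2327 / (2 · 3.854e+12) J ≈ 6.171e+10 J = 61.71 GJ.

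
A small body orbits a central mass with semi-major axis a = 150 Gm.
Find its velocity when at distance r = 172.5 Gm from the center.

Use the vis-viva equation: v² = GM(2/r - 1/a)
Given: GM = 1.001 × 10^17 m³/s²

Convert to SI: a = 150 Gm = 1.5e+11 m; r = 172.5 Gm = 1.725e+11 m.
Vis-viva: v = √(GM · (2/r − 1/a)).
2/r − 1/a = 2/1.725e+11 − 1/1.5e+11 = 4.92754e-12 m⁻¹.
v = √(1.001e+17 · 4.92754e-12) m/s ≈ 702.3 m/s = 702.3 m/s.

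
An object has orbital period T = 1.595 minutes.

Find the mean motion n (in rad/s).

Convert to SI: T = 1.595 minutes = 95.7 s.
n = 2π / T.
n = 2π / 95.7 s ≈ 0.06566 rad/s.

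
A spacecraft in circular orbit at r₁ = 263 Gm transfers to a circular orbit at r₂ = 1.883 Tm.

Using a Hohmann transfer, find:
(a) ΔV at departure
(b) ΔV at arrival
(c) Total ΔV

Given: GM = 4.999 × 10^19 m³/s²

Convert to SI: r₁ = 263 Gm = 2.63e+11 m; r₂ = 1.883 Tm = 1.883e+12 m.
Transfer semi-major axis: a_t = (r₁ + r₂)/2 = (2.63e+11 + 1.883e+12)/2 = 1.073e+12 m.
Circular speeds: v₁ = √(GM/r₁) = 13786.8 m/s, v₂ = √(GM/r₂) = 5152.48 m/s.
Transfer speeds (vis-viva v² = GM(2/r − 1/a_t)): v₁ᵗ = 18263.7 m/s, v₂ᵗ = 2550.91 m/s.
(a) ΔV₁ = |v₁ᵗ − v₁| ≈ 4477 m/s = 4.477 km/s.
(b) ΔV₂ = |v₂ − v₂ᵗ| ≈ 2602 m/s = 2.602 km/s.
(c) ΔV_total = ΔV₁ + ΔV₂ ≈ 7078 m/s = 7.078 km/s.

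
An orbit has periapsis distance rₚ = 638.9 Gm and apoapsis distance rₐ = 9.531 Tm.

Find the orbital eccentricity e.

Convert to SI: rₚ = 638.9 Gm = 6.389e+11 m; rₐ = 9.531 Tm = 9.531e+12 m.
e = (rₐ − rₚ) / (rₐ + rₚ).
e = (9.531e+12 − 6.389e+11) / (9.531e+12 + 6.389e+11) = 8.8921e+12 / 1.01699e+13 ≈ 0.8744.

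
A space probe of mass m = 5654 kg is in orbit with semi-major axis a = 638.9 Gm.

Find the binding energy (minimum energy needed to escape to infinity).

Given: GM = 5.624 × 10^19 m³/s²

Convert to SI: a = 638.9 Gm = 6.389e+11 m.
Total orbital energy is E = −GMm/(2a); binding energy is E_bind = −E = GMm/(2a).
E_bind = 5.624e+19 · 5654 / (2 · 6.389e+11) J ≈ 2.489e+11 J = 248.9 GJ.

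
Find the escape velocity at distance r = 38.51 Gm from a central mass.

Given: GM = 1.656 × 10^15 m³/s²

Convert to SI: r = 38.51 Gm = 3.851e+10 m.
Escape velocity comes from setting total energy to zero: ½v² − GM/r = 0 ⇒ v_esc = √(2GM / r).
v_esc = √(2 · 1.656e+15 / 3.851e+10) m/s ≈ 293.3 m/s = 293.3 m/s.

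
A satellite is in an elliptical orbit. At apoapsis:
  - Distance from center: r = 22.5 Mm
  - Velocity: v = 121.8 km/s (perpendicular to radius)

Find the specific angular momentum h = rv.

Convert to SI: r = 22.5 Mm = 2.25e+07 m; v = 121.8 km/s = 121800 m/s.
With v perpendicular to r, h = r · v.
h = 2.25e+07 · 121800 m²/s ≈ 2.74e+12 m²/s.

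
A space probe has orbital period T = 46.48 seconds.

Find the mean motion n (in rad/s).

n = 2π / T.
n = 2π / 46.48 s ≈ 0.1352 rad/s.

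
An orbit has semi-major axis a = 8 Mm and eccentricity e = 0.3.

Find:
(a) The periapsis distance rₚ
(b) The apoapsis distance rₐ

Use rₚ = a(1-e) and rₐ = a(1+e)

Convert to SI: a = 8 Mm = 8e+06 m.
(a) rₚ = a(1 − e) = 8e+06 · (1 − 0.3) = 8e+06 · 0.7 ≈ 5.6e+06 m = 5.6 Mm.
(b) rₐ = a(1 + e) = 8e+06 · (1 + 0.3) = 8e+06 · 1.3 ≈ 1.04e+07 m = 10.4 Mm.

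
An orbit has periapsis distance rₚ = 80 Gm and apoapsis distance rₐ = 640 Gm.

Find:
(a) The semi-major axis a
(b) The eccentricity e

Convert to SI: rₚ = 80 Gm = 8e+10 m; rₐ = 640 Gm = 6.4e+11 m.
(a) a = (rₚ + rₐ) / 2 = (8e+10 + 6.4e+11) / 2 ≈ 3.6e+11 m = 360 Gm.
(b) e = (rₐ − rₚ) / (rₐ + rₚ) = (6.4e+11 − 8e+10) / (6.4e+11 + 8e+10) ≈ 0.7778.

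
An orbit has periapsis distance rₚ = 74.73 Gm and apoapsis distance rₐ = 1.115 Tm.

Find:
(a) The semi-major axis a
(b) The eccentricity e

Convert to SI: rₚ = 74.73 Gm = 7.473e+10 m; rₐ = 1.115 Tm = 1.115e+12 m.
(a) a = (rₚ + rₐ) / 2 = (7.473e+10 + 1.115e+12) / 2 ≈ 5.949e+11 m = 594.9 Gm.
(b) e = (rₐ − rₚ) / (rₐ + rₚ) = (1.115e+12 − 7.473e+10) / (1.115e+12 + 7.473e+10) ≈ 0.8744.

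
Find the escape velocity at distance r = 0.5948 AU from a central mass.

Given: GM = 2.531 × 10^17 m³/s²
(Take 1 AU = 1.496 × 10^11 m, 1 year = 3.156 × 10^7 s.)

Convert to SI: r = 0.5948 AU = 8.89821e+10 m.
Escape velocity comes from setting total energy to zero: ½v² − GM/r = 0 ⇒ v_esc = √(2GM / r).
v_esc = √(2 · 2.531e+17 / 8.89821e+10) m/s ≈ 2385 m/s = 0.5032 AU/year.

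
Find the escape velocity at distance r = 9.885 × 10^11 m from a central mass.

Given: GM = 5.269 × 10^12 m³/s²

Escape velocity comes from setting total energy to zero: ½v² − GM/r = 0 ⇒ v_esc = √(2GM / r).
v_esc = √(2 · 5.269e+12 / 9.885e+11) m/s ≈ 3.265 m/s = 3.265 m/s.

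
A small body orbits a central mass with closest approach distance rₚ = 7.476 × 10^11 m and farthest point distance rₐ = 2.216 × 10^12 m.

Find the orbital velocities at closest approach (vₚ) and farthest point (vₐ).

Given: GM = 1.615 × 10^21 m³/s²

Use the vis-viva equation v² = GM(2/r − 1/a) with a = (rₚ + rₐ)/2 = (7.476e+11 + 2.216e+12)/2 = 1.4818e+12 m.
vₚ = √(GM · (2/rₚ − 1/a)) = √(1.615e+21 · (2/7.476e+11 − 1/1.4818e+12)) m/s ≈ 5.684e+04 m/s = 56.84 km/s.
vₐ = √(GM · (2/rₐ − 1/a)) = √(1.615e+21 · (2/2.216e+12 − 1/1.4818e+12)) m/s ≈ 1.918e+04 m/s = 19.18 km/s.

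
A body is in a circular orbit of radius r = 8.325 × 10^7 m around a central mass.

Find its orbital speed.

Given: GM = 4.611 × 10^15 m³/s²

For a circular orbit, gravity supplies the centripetal force, so v = √(GM / r).
v = √(4.611e+15 / 8.325e+07) m/s ≈ 7442 m/s = 7.442 km/s.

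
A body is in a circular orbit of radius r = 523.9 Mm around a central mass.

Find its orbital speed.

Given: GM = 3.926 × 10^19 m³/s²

Convert to SI: r = 523.9 Mm = 5.239e+08 m.
For a circular orbit, gravity supplies the centripetal force, so v = √(GM / r).
v = √(3.926e+19 / 5.239e+08) m/s ≈ 2.737e+05 m/s = 273.7 km/s.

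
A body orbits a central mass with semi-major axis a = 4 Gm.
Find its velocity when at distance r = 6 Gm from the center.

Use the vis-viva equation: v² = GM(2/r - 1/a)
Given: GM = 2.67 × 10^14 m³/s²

Convert to SI: a = 4 Gm = 4e+09 m; r = 6 Gm = 6e+09 m.
Vis-viva: v = √(GM · (2/r − 1/a)).
2/r − 1/a = 2/6e+09 − 1/4e+09 = 8.33333e-11 m⁻¹.
v = √(2.67e+14 · 8.33333e-11) m/s ≈ 149.2 m/s = 149.2 m/s.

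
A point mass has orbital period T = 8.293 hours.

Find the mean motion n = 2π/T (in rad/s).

Convert to SI: T = 8.293 hours = 29854.8 s.
n = 2π / T.
n = 2π / 29854.8 s ≈ 0.0002105 rad/s.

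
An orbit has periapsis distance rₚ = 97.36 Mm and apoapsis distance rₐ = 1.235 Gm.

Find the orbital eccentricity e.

Convert to SI: rₚ = 97.36 Mm = 9.736e+07 m; rₐ = 1.235 Gm = 1.235e+09 m.
e = (rₐ − rₚ) / (rₐ + rₚ).
e = (1.235e+09 − 9.736e+07) / (1.235e+09 + 9.736e+07) = 1.13764e+09 / 1.33236e+09 ≈ 0.8539.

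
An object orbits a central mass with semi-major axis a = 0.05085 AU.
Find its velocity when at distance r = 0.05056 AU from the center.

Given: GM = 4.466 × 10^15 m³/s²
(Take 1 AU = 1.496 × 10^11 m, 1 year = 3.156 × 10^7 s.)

Convert to SI: a = 0.05085 AU = 7.60716e+09 m; r = 0.05056 AU = 7.56378e+09 m.
Vis-viva: v = √(GM · (2/r − 1/a)).
2/r − 1/a = 2/7.56378e+09 − 1/7.60716e+09 = 1.32963e-10 m⁻¹.
v = √(4.466e+15 · 1.32963e-10) m/s ≈ 770.6 m/s = 0.1626 AU/year.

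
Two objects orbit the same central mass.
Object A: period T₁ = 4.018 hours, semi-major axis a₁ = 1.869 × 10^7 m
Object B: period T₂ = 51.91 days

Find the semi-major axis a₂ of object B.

Convert to SI: T₁ = 4.018 hours = 14464.8 s; T₂ = 51.91 days = 4.48502e+06 s.
Kepler's third law: (T₁/T₂)² = (a₁/a₂)³ ⇒ a₂ = a₁ · (T₂/T₁)^(2/3).
T₂/T₁ = 4.48502e+06 / 14464.8 = 310.065.
a₂ = 1.869e+07 · (310.065)^(2/3) m ≈ 8.562e+08 m = 8.562 × 10^8 m.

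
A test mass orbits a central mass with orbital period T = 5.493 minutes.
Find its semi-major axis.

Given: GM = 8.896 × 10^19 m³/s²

Convert to SI: T = 5.493 minutes = 329.58 s.
Invert Kepler's third law: a = (GM · T² / (4π²))^(1/3).
Substituting T = 329.58 s and GM = 8.896e+19 m³/s²:
a = (8.896e+19 · (329.58)² / (4π²))^(1/3) m
a ≈ 6.255e+07 m = 62.55 Mm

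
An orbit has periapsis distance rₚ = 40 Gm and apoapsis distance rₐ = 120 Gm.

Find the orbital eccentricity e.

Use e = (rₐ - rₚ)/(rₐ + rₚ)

Convert to SI: rₚ = 40 Gm = 4e+10 m; rₐ = 120 Gm = 1.2e+11 m.
e = (rₐ − rₚ) / (rₐ + rₚ).
e = (1.2e+11 − 4e+10) / (1.2e+11 + 4e+10) = 8e+10 / 1.6e+11 ≈ 0.5.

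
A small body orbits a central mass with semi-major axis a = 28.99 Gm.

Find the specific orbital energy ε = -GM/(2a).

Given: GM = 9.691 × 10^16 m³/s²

Convert to SI: a = 28.99 Gm = 2.899e+10 m.
ε = −GM / (2a).
ε = −9.691e+16 / (2 · 2.899e+10) J/kg ≈ -1.671e+06 J/kg = -1.671 MJ/kg.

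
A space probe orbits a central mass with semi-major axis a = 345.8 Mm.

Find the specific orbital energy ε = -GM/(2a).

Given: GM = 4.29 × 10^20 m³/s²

Convert to SI: a = 345.8 Mm = 3.458e+08 m.
ε = −GM / (2a).
ε = −4.29e+20 / (2 · 3.458e+08) J/kg ≈ -6.203e+11 J/kg = -620.3 GJ/kg.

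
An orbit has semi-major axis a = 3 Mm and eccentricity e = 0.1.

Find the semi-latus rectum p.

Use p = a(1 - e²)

Convert to SI: a = 3 Mm = 3e+06 m.
p = a (1 − e²).
p = 3e+06 · (1 − (0.1)²) = 3e+06 · 0.99 ≈ 2.97e+06 m = 2.97 Mm.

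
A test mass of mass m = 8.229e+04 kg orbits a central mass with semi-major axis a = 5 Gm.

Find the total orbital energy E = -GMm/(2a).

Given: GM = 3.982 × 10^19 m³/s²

Convert to SI: a = 5 Gm = 5e+09 m.
E = −GMm / (2a).
E = −3.982e+19 · 8.229e+04 / (2 · 5e+09) J ≈ -3.277e+14 J = -327.7 TJ.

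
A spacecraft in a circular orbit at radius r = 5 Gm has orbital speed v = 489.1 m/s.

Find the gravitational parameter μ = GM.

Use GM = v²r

Convert to SI: r = 5 Gm = 5e+09 m.
For a circular orbit v² = GM/r, so GM = v² · r.
GM = (489.1)² · 5e+09 m³/s² ≈ 1.196e+15 m³/s² = 1.196 × 10^15 m³/s².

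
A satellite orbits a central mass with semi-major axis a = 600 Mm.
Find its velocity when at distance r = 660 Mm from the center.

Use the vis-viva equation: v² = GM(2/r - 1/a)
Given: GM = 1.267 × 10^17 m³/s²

Convert to SI: a = 600 Mm = 6e+08 m; r = 660 Mm = 6.6e+08 m.
Vis-viva: v = √(GM · (2/r − 1/a)).
2/r − 1/a = 2/6.6e+08 − 1/6e+08 = 1.36364e-09 m⁻¹.
v = √(1.267e+17 · 1.36364e-09) m/s ≈ 1.314e+04 m/s = 13.14 km/s.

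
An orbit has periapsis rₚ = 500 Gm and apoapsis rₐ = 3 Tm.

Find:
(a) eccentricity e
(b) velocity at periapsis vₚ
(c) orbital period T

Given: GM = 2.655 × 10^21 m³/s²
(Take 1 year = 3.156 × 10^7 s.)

Convert to SI: rₚ = 500 Gm = 5e+11 m; rₐ = 3 Tm = 3e+12 m.
(a) e = (rₐ − rₚ)/(rₐ + rₚ) = (3e+12 − 5e+11)/(3e+12 + 5e+11) ≈ 0.7143
(b) With a = (rₚ + rₐ)/2 = 1.75e+12 m, vₚ = √(GM (2/rₚ − 1/a)) = √(2.655e+21 · (2/5e+11 − 1/1.75e+12)) m/s ≈ 9.541e+04 m/s
(c) With a = (rₚ + rₐ)/2 = 1.75e+12 m, T = 2π √(a³/GM) = 2π √((1.75e+12)³/2.655e+21) s ≈ 2.823e+08 s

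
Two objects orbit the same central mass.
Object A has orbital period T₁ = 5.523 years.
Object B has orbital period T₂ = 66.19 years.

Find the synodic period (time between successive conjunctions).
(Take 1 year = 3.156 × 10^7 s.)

Convert to SI: T₁ = 5.523 years = 1.74306e+08 s; T₂ = 66.19 years = 2.08896e+09 s.
T_syn = |T₁ · T₂ / (T₁ − T₂)|.
T_syn = |1.74306e+08 · 2.08896e+09 / (1.74306e+08 − 2.08896e+09)| s ≈ 1.902e+08 s = 6.026 years.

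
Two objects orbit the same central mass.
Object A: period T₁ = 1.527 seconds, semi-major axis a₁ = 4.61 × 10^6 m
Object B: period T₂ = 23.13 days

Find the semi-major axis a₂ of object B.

Convert to SI: T₂ = 23.13 days = 1.99843e+06 s.
Kepler's third law: (T₁/T₂)² = (a₁/a₂)³ ⇒ a₂ = a₁ · (T₂/T₁)^(2/3).
T₂/T₁ = 1.99843e+06 / 1.527 = 1.30873e+06.
a₂ = 4.61e+06 · (1.30873e+06)^(2/3) m ≈ 5.516e+10 m = 5.516 × 10^10 m.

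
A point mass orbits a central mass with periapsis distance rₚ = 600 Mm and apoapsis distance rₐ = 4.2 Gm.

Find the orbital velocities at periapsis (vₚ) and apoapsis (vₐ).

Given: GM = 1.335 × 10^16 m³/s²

Convert to SI: rₚ = 600 Mm = 6e+08 m; rₐ = 4.2 Gm = 4.2e+09 m.
Use the vis-viva equation v² = GM(2/r − 1/a) with a = (rₚ + rₐ)/2 = (6e+08 + 4.2e+09)/2 = 2.4e+09 m.
vₚ = √(GM · (2/rₚ − 1/a)) = √(1.335e+16 · (2/6e+08 − 1/2.4e+09)) m/s ≈ 6240 m/s = 6.24 km/s.
vₐ = √(GM · (2/rₐ − 1/a)) = √(1.335e+16 · (2/4.2e+09 − 1/2.4e+09)) m/s ≈ 891.4 m/s = 891.4 m/s.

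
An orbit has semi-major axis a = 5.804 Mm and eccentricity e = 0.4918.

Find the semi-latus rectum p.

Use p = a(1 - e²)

Convert to SI: a = 5.804 Mm = 5.804e+06 m.
p = a (1 − e²).
p = 5.804e+06 · (1 − (0.4918)²) = 5.804e+06 · 0.758133 ≈ 4.4e+06 m = 4.4 Mm.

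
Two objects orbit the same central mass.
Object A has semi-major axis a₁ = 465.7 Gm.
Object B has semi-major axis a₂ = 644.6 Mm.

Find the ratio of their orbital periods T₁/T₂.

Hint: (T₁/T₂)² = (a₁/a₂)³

Convert to SI: a₁ = 465.7 Gm = 4.657e+11 m; a₂ = 644.6 Mm = 6.446e+08 m.
From Kepler's third law, (T₁/T₂)² = (a₁/a₂)³, so T₁/T₂ = (a₁/a₂)^(3/2).
a₁/a₂ = 4.657e+11 / 6.446e+08 = 722.464.
T₁/T₂ = (722.464)^(3/2) ≈ 1.942e+04.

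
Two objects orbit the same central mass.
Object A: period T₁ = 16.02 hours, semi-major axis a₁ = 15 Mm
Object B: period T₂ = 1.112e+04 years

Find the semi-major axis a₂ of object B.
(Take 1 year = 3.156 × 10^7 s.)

Convert to SI: T₁ = 16.02 hours = 57672 s; a₁ = 15 Mm = 1.5e+07 m; T₂ = 1.112e+04 years = 3.50947e+11 s.
Kepler's third law: (T₁/T₂)² = (a₁/a₂)³ ⇒ a₂ = a₁ · (T₂/T₁)^(2/3).
T₂/T₁ = 3.50947e+11 / 57672 = 6.08523e+06.
a₂ = 1.5e+07 · (6.08523e+06)^(2/3) m ≈ 5e+11 m = 500 Gm.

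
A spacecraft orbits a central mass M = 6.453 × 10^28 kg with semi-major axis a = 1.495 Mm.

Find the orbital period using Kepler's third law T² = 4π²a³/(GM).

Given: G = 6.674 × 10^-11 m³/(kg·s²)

Convert to SI: a = 1.495 Mm = 1.495e+06 m.
GM = G · M = 6.674e-11 · 6.453e+28 = 4.30673e+18 m³/s².
Kepler's third law: T = 2π √(a³ / GM).
Substituting a = 1.495e+06 m and GM = 4.30673e+18 m³/s²:
T = 2π √((1.495e+06)³ / 4.30673e+18) s
T ≈ 5.534 s = 5.534 seconds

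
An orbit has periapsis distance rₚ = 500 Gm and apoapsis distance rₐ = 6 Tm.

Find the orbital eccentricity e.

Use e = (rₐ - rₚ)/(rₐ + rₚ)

Convert to SI: rₚ = 500 Gm = 5e+11 m; rₐ = 6 Tm = 6e+12 m.
e = (rₐ − rₚ) / (rₐ + rₚ).
e = (6e+12 − 5e+11) / (6e+12 + 5e+11) = 5.5e+12 / 6.5e+12 ≈ 0.8462.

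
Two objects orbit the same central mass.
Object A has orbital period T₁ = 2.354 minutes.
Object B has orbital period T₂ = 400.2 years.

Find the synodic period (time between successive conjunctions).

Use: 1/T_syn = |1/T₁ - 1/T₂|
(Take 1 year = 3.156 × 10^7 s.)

Convert to SI: T₁ = 2.354 minutes = 141.24 s; T₂ = 400.2 years = 1.26303e+10 s.
T_syn = |T₁ · T₂ / (T₁ − T₂)|.
T_syn = |141.24 · 1.26303e+10 / (141.24 − 1.26303e+10)| s ≈ 141.2 s = 2.354 minutes.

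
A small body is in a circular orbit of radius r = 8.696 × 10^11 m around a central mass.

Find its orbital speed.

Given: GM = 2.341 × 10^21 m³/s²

For a circular orbit, gravity supplies the centripetal force, so v = √(GM / r).
v = √(2.341e+21 / 8.696e+11) m/s ≈ 5.188e+04 m/s = 51.88 km/s.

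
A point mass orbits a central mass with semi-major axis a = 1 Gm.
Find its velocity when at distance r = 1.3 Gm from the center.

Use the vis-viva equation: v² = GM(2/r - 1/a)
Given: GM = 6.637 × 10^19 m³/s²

Convert to SI: a = 1 Gm = 1e+09 m; r = 1.3 Gm = 1.3e+09 m.
Vis-viva: v = √(GM · (2/r − 1/a)).
2/r − 1/a = 2/1.3e+09 − 1/1e+09 = 5.38462e-10 m⁻¹.
v = √(6.637e+19 · 5.38462e-10) m/s ≈ 1.89e+05 m/s = 189 km/s.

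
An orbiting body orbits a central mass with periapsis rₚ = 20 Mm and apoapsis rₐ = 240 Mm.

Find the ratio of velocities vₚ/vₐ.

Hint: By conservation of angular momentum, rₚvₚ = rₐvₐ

Convert to SI: rₚ = 20 Mm = 2e+07 m; rₐ = 240 Mm = 2.4e+08 m.
Conservation of angular momentum gives rₚvₚ = rₐvₐ, so vₚ/vₐ = rₐ/rₚ.
vₚ/vₐ = 2.4e+08 / 2e+07 ≈ 12.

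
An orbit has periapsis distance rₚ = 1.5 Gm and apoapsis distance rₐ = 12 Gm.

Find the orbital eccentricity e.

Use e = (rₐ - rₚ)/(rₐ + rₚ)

Convert to SI: rₚ = 1.5 Gm = 1.5e+09 m; rₐ = 12 Gm = 1.2e+10 m.
e = (rₐ − rₚ) / (rₐ + rₚ).
e = (1.2e+10 − 1.5e+09) / (1.2e+10 + 1.5e+09) = 1.05e+10 / 1.35e+10 ≈ 0.7778.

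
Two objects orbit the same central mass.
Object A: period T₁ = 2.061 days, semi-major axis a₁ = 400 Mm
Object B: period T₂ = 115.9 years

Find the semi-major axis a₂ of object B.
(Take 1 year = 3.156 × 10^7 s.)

Convert to SI: T₁ = 2.061 days = 178070 s; a₁ = 400 Mm = 4e+08 m; T₂ = 115.9 years = 3.6578e+09 s.
Kepler's third law: (T₁/T₂)² = (a₁/a₂)³ ⇒ a₂ = a₁ · (T₂/T₁)^(2/3).
T₂/T₁ = 3.6578e+09 / 178070 = 20541.3.
a₂ = 4e+08 · (20541.3)^(2/3) m ≈ 3e+11 m = 300 Gm.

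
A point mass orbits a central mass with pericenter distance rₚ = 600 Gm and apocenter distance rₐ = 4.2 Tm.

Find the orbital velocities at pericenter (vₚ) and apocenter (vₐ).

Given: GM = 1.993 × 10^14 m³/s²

Convert to SI: rₚ = 600 Gm = 6e+11 m; rₐ = 4.2 Tm = 4.2e+12 m.
Use the vis-viva equation v² = GM(2/r − 1/a) with a = (rₚ + rₐ)/2 = (6e+11 + 4.2e+12)/2 = 2.4e+12 m.
vₚ = √(GM · (2/rₚ − 1/a)) = √(1.993e+14 · (2/6e+11 − 1/2.4e+12)) m/s ≈ 24.11 m/s = 24.11 m/s.
vₐ = √(GM · (2/rₐ − 1/a)) = √(1.993e+14 · (2/4.2e+12 − 1/2.4e+12)) m/s ≈ 3.444 m/s = 3.444 m/s.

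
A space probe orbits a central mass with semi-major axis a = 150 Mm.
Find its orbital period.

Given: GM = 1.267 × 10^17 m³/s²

Convert to SI: a = 150 Mm = 1.5e+08 m.
Kepler's third law: T = 2π √(a³ / GM).
Substituting a = 1.5e+08 m and GM = 1.267e+17 m³/s²:
T = 2π √((1.5e+08)³ / 1.267e+17) s
T ≈ 3.243e+04 s = 9.008 hours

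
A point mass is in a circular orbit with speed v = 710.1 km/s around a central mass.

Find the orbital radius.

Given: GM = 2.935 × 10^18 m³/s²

Convert to SI: v = 710.1 km/s = 710100 m/s.
For a circular orbit, v² = GM / r, so r = GM / v².
r = 2.935e+18 / (710100)² m ≈ 5.821e+06 m = 5.821 × 10^6 m.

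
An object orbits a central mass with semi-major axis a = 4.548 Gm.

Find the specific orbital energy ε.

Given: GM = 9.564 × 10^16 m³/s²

Convert to SI: a = 4.548 Gm = 4.548e+09 m.
ε = −GM / (2a).
ε = −9.564e+16 / (2 · 4.548e+09) J/kg ≈ -1.051e+07 J/kg = -10.51 MJ/kg.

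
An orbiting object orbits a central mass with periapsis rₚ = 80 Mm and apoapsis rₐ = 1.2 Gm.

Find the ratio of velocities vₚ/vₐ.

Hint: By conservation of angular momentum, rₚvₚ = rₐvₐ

Convert to SI: rₚ = 80 Mm = 8e+07 m; rₐ = 1.2 Gm = 1.2e+09 m.
Conservation of angular momentum gives rₚvₚ = rₐvₐ, so vₚ/vₐ = rₐ/rₚ.
vₚ/vₐ = 1.2e+09 / 8e+07 ≈ 15.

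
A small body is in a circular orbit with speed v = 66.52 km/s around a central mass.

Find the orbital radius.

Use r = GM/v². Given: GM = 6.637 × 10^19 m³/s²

Convert to SI: v = 66.52 km/s = 66520 m/s.
For a circular orbit, v² = GM / r, so r = GM / v².
r = 6.637e+19 / (66520)² m ≈ 1.5e+10 m = 15 Gm.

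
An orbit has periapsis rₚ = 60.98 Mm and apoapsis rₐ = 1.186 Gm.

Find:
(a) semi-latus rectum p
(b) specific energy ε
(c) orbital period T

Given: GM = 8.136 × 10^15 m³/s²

Convert to SI: rₚ = 60.98 Mm = 6.098e+07 m; rₐ = 1.186 Gm = 1.186e+09 m.
(a) From a = (rₚ + rₐ)/2 = 6.2349e+08 m and e = (rₐ − rₚ)/(rₐ + rₚ) = 0.902196, p = a(1 − e²) = 6.2349e+08 · (1 − (0.902196)²) ≈ 1.16e+08 m
(b) With a = (rₚ + rₐ)/2 = 6.2349e+08 m, ε = −GM/(2a) = −8.136e+15/(2 · 6.2349e+08) J/kg ≈ -6.525e+06 J/kg
(c) With a = (rₚ + rₐ)/2 = 6.2349e+08 m, T = 2π √(a³/GM) = 2π √((6.2349e+08)³/8.136e+15) s ≈ 1.084e+06 s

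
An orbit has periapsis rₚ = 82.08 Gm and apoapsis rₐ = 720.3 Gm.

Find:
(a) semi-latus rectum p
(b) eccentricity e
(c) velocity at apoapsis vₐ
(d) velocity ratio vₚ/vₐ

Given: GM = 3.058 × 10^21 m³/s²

Convert to SI: rₚ = 82.08 Gm = 8.208e+10 m; rₐ = 720.3 Gm = 7.203e+11 m.
(a) From a = (rₚ + rₐ)/2 = 4.0119e+11 m and e = (rₐ − rₚ)/(rₐ + rₚ) = 0.795409, p = a(1 − e²) = 4.0119e+11 · (1 − (0.795409)²) ≈ 1.474e+11 m
(b) e = (rₐ − rₚ)/(rₐ + rₚ) = (7.203e+11 − 8.208e+10)/(7.203e+11 + 8.208e+10) ≈ 0.7954
(c) With a = (rₚ + rₐ)/2 = 4.0119e+11 m, vₐ = √(GM (2/rₐ − 1/a)) = √(3.058e+21 · (2/7.203e+11 − 1/4.0119e+11)) m/s ≈ 2.947e+04 m/s
(d) Conservation of angular momentum (rₚvₚ = rₐvₐ) gives vₚ/vₐ = rₐ/rₚ = 7.203e+11/8.208e+10 ≈ 8.776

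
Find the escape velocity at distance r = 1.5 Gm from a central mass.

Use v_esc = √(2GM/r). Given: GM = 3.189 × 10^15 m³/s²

Convert to SI: r = 1.5 Gm = 1.5e+09 m.
Escape velocity comes from setting total energy to zero: ½v² − GM/r = 0 ⇒ v_esc = √(2GM / r).
v_esc = √(2 · 3.189e+15 / 1.5e+09) m/s ≈ 2062 m/s = 2.062 km/s.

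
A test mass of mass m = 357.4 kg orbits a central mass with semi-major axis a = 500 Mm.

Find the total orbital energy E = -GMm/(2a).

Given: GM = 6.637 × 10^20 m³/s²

Convert to SI: a = 500 Mm = 5e+08 m.
E = −GMm / (2a).
E = −6.637e+20 · 357.4 / (2 · 5e+08) J ≈ -2.372e+14 J = -237.2 TJ.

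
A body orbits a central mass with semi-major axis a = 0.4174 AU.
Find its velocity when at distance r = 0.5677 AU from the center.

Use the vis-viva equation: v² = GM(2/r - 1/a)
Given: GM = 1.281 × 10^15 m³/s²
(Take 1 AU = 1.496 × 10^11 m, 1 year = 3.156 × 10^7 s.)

Convert to SI: a = 0.4174 AU = 6.2443e+10 m; r = 0.5677 AU = 8.49279e+10 m.
Vis-viva: v = √(GM · (2/r − 1/a)).
2/r − 1/a = 2/8.49279e+10 − 1/6.2443e+10 = 7.53479e-12 m⁻¹.
v = √(1.281e+15 · 7.53479e-12) m/s ≈ 98.24 m/s = 0.02073 AU/year.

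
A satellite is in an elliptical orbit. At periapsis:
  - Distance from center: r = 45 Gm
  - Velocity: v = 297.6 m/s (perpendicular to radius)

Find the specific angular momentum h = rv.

Convert to SI: r = 45 Gm = 4.5e+10 m.
With v perpendicular to r, h = r · v.
h = 4.5e+10 · 297.6 m²/s ≈ 1.339e+13 m²/s.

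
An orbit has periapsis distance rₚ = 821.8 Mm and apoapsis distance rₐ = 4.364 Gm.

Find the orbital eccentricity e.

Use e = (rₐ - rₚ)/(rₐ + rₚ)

Convert to SI: rₚ = 821.8 Mm = 8.218e+08 m; rₐ = 4.364 Gm = 4.364e+09 m.
e = (rₐ − rₚ) / (rₐ + rₚ).
e = (4.364e+09 − 8.218e+08) / (4.364e+09 + 8.218e+08) = 3.5422e+09 / 5.1858e+09 ≈ 0.6831.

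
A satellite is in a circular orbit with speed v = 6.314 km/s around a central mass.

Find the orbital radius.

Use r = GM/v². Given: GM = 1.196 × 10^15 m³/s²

Convert to SI: v = 6.314 km/s = 6314 m/s.
For a circular orbit, v² = GM / r, so r = GM / v².
r = 1.196e+15 / (6314)² m ≈ 3e+07 m = 30 Mm.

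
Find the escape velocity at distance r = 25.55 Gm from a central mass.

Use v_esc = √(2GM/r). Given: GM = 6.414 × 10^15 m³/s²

Convert to SI: r = 25.55 Gm = 2.555e+10 m.
Escape velocity comes from setting total energy to zero: ½v² − GM/r = 0 ⇒ v_esc = √(2GM / r).
v_esc = √(2 · 6.414e+15 / 2.555e+10) m/s ≈ 708.6 m/s = 708.6 m/s.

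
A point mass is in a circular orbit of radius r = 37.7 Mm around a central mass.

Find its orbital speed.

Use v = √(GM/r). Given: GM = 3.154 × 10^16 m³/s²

Convert to SI: r = 37.7 Mm = 3.77e+07 m.
For a circular orbit, gravity supplies the centripetal force, so v = √(GM / r).
v = √(3.154e+16 / 3.77e+07) m/s ≈ 2.892e+04 m/s = 28.92 km/s.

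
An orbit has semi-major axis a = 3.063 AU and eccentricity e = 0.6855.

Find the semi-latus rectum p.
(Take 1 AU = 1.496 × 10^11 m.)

Convert to SI: a = 3.063 AU = 4.58225e+11 m.
p = a (1 − e²).
p = 4.58225e+11 · (1 − (0.6855)²) = 4.58225e+11 · 0.53009 ≈ 2.429e+11 m = 1.624 AU.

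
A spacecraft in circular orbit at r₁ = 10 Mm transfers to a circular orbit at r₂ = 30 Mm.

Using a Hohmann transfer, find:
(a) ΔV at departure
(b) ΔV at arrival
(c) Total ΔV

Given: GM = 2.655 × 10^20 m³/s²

Convert to SI: r₁ = 10 Mm = 1e+07 m; r₂ = 30 Mm = 3e+07 m.
Transfer semi-major axis: a_t = (r₁ + r₂)/2 = (1e+07 + 3e+07)/2 = 2e+07 m.
Circular speeds: v₁ = √(GM/r₁) = 5.15267e+06 m/s, v₂ = √(GM/r₂) = 2.97489e+06 m/s.
Transfer speeds (vis-viva v² = GM(2/r − 1/a_t)): v₁ᵗ = 6.31071e+06 m/s, v₂ᵗ = 2.10357e+06 m/s.
(a) ΔV₁ = |v₁ᵗ − v₁| ≈ 1.158e+06 m/s = 1158 km/s.
(b) ΔV₂ = |v₂ − v₂ᵗ| ≈ 8.713e+05 m/s = 871.3 km/s.
(c) ΔV_total = ΔV₁ + ΔV₂ ≈ 2.029e+06 m/s = 2029 km/s.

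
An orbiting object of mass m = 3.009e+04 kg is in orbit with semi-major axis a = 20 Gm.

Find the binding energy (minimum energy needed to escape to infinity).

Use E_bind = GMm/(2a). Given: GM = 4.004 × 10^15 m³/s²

Convert to SI: a = 20 Gm = 2e+10 m.
Total orbital energy is E = −GMm/(2a); binding energy is E_bind = −E = GMm/(2a).
E_bind = 4.004e+15 · 3.009e+04 / (2 · 2e+10) J ≈ 3.012e+09 J = 3.012 GJ.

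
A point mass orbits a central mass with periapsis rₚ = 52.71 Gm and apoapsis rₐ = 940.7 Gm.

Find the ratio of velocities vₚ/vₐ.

Convert to SI: rₚ = 52.71 Gm = 5.271e+10 m; rₐ = 940.7 Gm = 9.407e+11 m.
Conservation of angular momentum gives rₚvₚ = rₐvₐ, so vₚ/vₐ = rₐ/rₚ.
vₚ/vₐ = 9.407e+11 / 5.271e+10 ≈ 17.85.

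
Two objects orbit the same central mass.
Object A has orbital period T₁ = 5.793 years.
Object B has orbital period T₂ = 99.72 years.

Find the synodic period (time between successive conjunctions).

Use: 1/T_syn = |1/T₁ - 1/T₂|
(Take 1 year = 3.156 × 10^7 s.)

Convert to SI: T₁ = 5.793 years = 1.82827e+08 s; T₂ = 99.72 years = 3.14716e+09 s.
T_syn = |T₁ · T₂ / (T₁ − T₂)|.
T_syn = |1.82827e+08 · 3.14716e+09 / (1.82827e+08 − 3.14716e+09)| s ≈ 1.941e+08 s = 6.15 years.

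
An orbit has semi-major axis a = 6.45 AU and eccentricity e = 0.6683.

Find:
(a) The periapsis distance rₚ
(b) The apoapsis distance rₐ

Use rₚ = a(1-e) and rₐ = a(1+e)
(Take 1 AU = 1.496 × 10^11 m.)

Convert to SI: a = 6.45 AU = 9.6492e+11 m.
(a) rₚ = a(1 − e) = 9.6492e+11 · (1 − 0.6683) = 9.6492e+11 · 0.3317 ≈ 3.201e+11 m = 2.139 AU.
(b) rₐ = a(1 + e) = 9.6492e+11 · (1 + 0.6683) = 9.6492e+11 · 1.6683 ≈ 1.61e+12 m = 10.76 AU.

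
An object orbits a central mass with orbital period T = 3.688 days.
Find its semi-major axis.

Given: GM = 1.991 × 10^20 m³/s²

Convert to SI: T = 3.688 days = 318643 s.
Invert Kepler's third law: a = (GM · T² / (4π²))^(1/3).
Substituting T = 318643 s and GM = 1.991e+20 m³/s²:
a = (1.991e+20 · (318643)² / (4π²))^(1/3) m
a ≈ 8e+09 m = 8 Gm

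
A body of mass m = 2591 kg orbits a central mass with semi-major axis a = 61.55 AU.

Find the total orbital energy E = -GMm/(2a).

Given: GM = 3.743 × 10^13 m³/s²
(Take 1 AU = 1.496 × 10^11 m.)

Convert to SI: a = 61.55 AU = 9.20788e+12 m.
E = −GMm / (2a).
E = −3.743e+13 · 2591 / (2 · 9.20788e+12) J ≈ -5266 J = -5.266 kJ.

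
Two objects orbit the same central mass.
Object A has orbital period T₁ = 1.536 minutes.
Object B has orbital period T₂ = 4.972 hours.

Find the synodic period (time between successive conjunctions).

Convert to SI: T₁ = 1.536 minutes = 92.16 s; T₂ = 4.972 hours = 17899.2 s.
T_syn = |T₁ · T₂ / (T₁ − T₂)|.
T_syn = |92.16 · 17899.2 / (92.16 − 17899.2)| s ≈ 92.64 s = 1.544 minutes.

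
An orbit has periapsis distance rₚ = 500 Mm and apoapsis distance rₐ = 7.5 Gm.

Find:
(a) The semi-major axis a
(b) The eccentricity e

Convert to SI: rₚ = 500 Mm = 5e+08 m; rₐ = 7.5 Gm = 7.5e+09 m.
(a) a = (rₚ + rₐ) / 2 = (5e+08 + 7.5e+09) / 2 ≈ 4e+09 m = 4 Gm.
(b) e = (rₐ − rₚ) / (rₐ + rₚ) = (7.5e+09 − 5e+08) / (7.5e+09 + 5e+08) ≈ 0.875.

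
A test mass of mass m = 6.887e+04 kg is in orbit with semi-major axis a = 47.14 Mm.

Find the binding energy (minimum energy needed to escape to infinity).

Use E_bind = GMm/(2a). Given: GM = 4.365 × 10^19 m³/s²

Convert to SI: a = 47.14 Mm = 4.714e+07 m.
Total orbital energy is E = −GMm/(2a); binding energy is E_bind = −E = GMm/(2a).
E_bind = 4.365e+19 · 6.887e+04 / (2 · 4.714e+07) J ≈ 3.189e+16 J = 31.89 PJ.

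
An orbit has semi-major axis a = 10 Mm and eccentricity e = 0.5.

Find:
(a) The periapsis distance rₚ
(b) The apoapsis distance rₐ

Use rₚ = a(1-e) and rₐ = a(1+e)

Convert to SI: a = 10 Mm = 1e+07 m.
(a) rₚ = a(1 − e) = 1e+07 · (1 − 0.5) = 1e+07 · 0.5 ≈ 5e+06 m = 5 Mm.
(b) rₐ = a(1 + e) = 1e+07 · (1 + 0.5) = 1e+07 · 1.5 ≈ 1.5e+07 m = 15 Mm.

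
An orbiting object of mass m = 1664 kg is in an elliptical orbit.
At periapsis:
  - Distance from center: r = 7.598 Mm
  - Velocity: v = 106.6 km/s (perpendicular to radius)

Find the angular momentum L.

Convert to SI: r = 7.598 Mm = 7.598e+06 m; v = 106.6 km/s = 106600 m/s.
Since v is perpendicular to r, L = m · v · r.
L = 1664 · 106600 · 7.598e+06 kg·m²/s ≈ 1.348e+15 kg·m²/s.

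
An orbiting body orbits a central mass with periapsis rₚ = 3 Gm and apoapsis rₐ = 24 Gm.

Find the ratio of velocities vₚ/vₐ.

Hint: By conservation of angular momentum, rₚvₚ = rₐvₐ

Convert to SI: rₚ = 3 Gm = 3e+09 m; rₐ = 24 Gm = 2.4e+10 m.
Conservation of angular momentum gives rₚvₚ = rₐvₐ, so vₚ/vₐ = rₐ/rₚ.
vₚ/vₐ = 2.4e+10 / 3e+09 ≈ 8.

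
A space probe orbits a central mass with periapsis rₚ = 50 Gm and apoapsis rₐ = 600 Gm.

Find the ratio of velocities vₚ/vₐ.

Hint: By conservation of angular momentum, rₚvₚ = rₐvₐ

Convert to SI: rₚ = 50 Gm = 5e+10 m; rₐ = 600 Gm = 6e+11 m.
Conservation of angular momentum gives rₚvₚ = rₐvₐ, so vₚ/vₐ = rₐ/rₚ.
vₚ/vₐ = 6e+11 / 5e+10 ≈ 12.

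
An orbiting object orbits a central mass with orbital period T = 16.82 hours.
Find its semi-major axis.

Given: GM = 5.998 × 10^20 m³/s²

Convert to SI: T = 16.82 hours = 60552 s.
Invert Kepler's third law: a = (GM · T² / (4π²))^(1/3).
Substituting T = 60552 s and GM = 5.998e+20 m³/s²:
a = (5.998e+20 · (60552)² / (4π²))^(1/3) m
a ≈ 3.819e+09 m = 3.819 Gm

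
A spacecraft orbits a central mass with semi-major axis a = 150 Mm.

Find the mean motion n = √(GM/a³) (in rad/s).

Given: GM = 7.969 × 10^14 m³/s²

Convert to SI: a = 150 Mm = 1.5e+08 m.
n = √(GM / a³).
n = √(7.969e+14 / (1.5e+08)³) rad/s ≈ 1.537e-05 rad/s.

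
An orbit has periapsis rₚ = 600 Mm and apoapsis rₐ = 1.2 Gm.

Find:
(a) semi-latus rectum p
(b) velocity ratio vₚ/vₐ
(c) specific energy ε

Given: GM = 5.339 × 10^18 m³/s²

Convert to SI: rₚ = 600 Mm = 6e+08 m; rₐ = 1.2 Gm = 1.2e+09 m.
(a) From a = (rₚ + rₐ)/2 = 9e+08 m and e = (rₐ − rₚ)/(rₐ + rₚ) = 0.333333, p = a(1 − e²) = 9e+08 · (1 − (0.333333)²) ≈ 8e+08 m
(b) Conservation of angular momentum (rₚvₚ = rₐvₐ) gives vₚ/vₐ = rₐ/rₚ = 1.2e+09/6e+08 ≈ 2
(c) With a = (rₚ + rₐ)/2 = 9e+08 m, ε = −GM/(2a) = −5.339e+18/(2 · 9e+08) J/kg ≈ -2.966e+09 J/kg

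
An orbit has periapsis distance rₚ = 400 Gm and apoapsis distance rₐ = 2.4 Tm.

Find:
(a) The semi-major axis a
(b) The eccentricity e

Convert to SI: rₚ = 400 Gm = 4e+11 m; rₐ = 2.4 Tm = 2.4e+12 m.
(a) a = (rₚ + rₐ) / 2 = (4e+11 + 2.4e+12) / 2 ≈ 1.4e+12 m = 1.4 Tm.
(b) e = (rₐ − rₚ) / (rₐ + rₚ) = (2.4e+12 − 4e+11) / (2.4e+12 + 4e+11) ≈ 0.7143.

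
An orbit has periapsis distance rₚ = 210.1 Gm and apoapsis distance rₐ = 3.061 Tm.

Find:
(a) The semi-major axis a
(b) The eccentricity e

Convert to SI: rₚ = 210.1 Gm = 2.101e+11 m; rₐ = 3.061 Tm = 3.061e+12 m.
(a) a = (rₚ + rₐ) / 2 = (2.101e+11 + 3.061e+12) / 2 ≈ 1.636e+12 m = 1.636 Tm.
(b) e = (rₐ − rₚ) / (rₐ + rₚ) = (3.061e+12 − 2.101e+11) / (3.061e+12 + 2.101e+11) ≈ 0.8715.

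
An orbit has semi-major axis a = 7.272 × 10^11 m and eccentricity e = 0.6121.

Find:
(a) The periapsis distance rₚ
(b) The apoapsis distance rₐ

(a) rₚ = a(1 − e) = 7.272e+11 · (1 − 0.6121) = 7.272e+11 · 0.3879 ≈ 2.821e+11 m = 2.821 × 10^11 m.
(b) rₐ = a(1 + e) = 7.272e+11 · (1 + 0.6121) = 7.272e+11 · 1.6121 ≈ 1.172e+12 m = 1.172 × 10^12 m.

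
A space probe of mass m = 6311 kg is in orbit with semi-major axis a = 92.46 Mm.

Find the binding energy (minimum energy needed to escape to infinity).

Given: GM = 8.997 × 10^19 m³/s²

Convert to SI: a = 92.46 Mm = 9.246e+07 m.
Total orbital energy is E = −GMm/(2a); binding energy is E_bind = −E = GMm/(2a).
E_bind = 8.997e+19 · 6311 / (2 · 9.246e+07) J ≈ 3.071e+15 J = 3.071 PJ.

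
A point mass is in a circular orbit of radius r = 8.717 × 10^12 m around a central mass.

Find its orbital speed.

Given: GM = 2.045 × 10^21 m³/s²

For a circular orbit, gravity supplies the centripetal force, so v = √(GM / r).
v = √(2.045e+21 / 8.717e+12) m/s ≈ 1.532e+04 m/s = 15.32 km/s.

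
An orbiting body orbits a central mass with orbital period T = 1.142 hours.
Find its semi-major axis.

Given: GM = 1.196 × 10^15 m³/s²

Convert to SI: T = 1.142 hours = 4111.2 s.
Invert Kepler's third law: a = (GM · T² / (4π²))^(1/3).
Substituting T = 4111.2 s and GM = 1.196e+15 m³/s²:
a = (1.196e+15 · (4111.2)² / (4π²))^(1/3) m
a ≈ 8e+06 m = 8 Mm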